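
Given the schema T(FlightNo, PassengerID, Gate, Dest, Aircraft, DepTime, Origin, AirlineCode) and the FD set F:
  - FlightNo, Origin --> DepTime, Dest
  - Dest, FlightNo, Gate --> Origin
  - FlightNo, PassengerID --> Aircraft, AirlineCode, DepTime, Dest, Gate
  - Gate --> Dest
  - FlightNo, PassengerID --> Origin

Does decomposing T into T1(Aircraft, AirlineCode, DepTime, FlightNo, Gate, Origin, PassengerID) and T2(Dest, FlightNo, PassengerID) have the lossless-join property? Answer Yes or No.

Common attributes: {FlightNo, PassengerID}; their closure is {Aircraft, AirlineCode, DepTime, Dest, FlightNo, Gate, Origin, PassengerID}.
This includes all of T1, so the common attributes are a superkey of T1 — the join is lossless.

Yes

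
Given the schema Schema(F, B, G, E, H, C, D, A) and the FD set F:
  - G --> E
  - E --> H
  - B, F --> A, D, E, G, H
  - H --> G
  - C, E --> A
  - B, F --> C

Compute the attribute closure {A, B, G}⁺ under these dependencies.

Start with {A, B, G}.
G --> E applies; add {E} → now {A, B, E, G}.
E --> H applies; add {H} → now {A, B, E, G, H}.
No further FD applies.

{A, B, E, G, H}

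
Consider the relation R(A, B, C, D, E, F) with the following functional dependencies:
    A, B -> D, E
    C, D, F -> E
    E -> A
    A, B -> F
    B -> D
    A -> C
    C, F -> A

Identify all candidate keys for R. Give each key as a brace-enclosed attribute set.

{B} never appears on the right of any FD, so every key must include it.
{A, B} is a candidate key since {A, B}⁺ = {A, B, C, D, E, F} covers every attribute.
{B, E} is a candidate key since {B, E}⁺ = {A, B, C, D, E, F} covers every attribute.
{B, C, F} is a candidate key since {B, C, F}⁺ = {A, B, C, D, E, F} covers every attribute.
No proper subset of any of these is a key, and no other minimal superkey exists.

{A, B}, {B, C, F}, {B, E}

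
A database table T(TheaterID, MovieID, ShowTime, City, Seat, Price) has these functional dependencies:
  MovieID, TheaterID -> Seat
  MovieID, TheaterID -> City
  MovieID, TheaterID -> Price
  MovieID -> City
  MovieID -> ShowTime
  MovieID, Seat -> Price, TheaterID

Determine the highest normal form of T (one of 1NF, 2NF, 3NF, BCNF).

Candidate keys: {MovieID, Seat}, {MovieID, TheaterID}. Prime attributes: {MovieID, Seat, TheaterID}.
For MovieID -> City we have {MovieID}⁺ = {City, MovieID, ShowTime}; {MovieID} is not a superkey, so BCNF fails.
MovieID -> City determines the non-prime attribute {City} from a non-superkey — 3NF is violated.
{MovieID} is a proper subset of the key {MovieID, Seat}, and {MovieID}⁺ contains the non-prime attributes {City, ShowTime} — a partial dependency, so 2NF is violated.

1NF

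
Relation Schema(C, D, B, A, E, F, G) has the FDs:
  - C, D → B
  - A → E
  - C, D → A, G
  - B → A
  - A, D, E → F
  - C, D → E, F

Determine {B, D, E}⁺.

{A, B, D, E, F}

Start with {B, D, E}.
B → A applies; add {A} → now {A, B, D, E}.
A, D, E → F applies; add {F} → now {A, B, D, E, F}.
No further FD applies.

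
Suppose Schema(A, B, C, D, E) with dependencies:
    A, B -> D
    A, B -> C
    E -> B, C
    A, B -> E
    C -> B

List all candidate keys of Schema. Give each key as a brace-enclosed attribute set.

No FD produces {A}, so it must be in every candidate key.
Closure of {A, B} is {A, B, C, D, E}, the whole schema; {A, B} is a candidate key.
Closure of {A, C} is {A, B, C, D, E}, the whole schema; {A, C} is a candidate key.
Closure of {A, E} is {A, B, C, D, E}, the whole schema; {A, E} is a candidate key.
Any other superkey properly contains one of these, so there are no further candidate keys.

{A, B}, {A, C}, {A, E}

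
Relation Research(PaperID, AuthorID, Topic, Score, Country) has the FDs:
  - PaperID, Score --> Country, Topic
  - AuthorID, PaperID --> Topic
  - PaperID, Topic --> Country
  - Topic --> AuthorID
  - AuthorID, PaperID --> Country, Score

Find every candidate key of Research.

Attributes never on any right-hand side: {PaperID} — every candidate key must contain it.
Closure of {AuthorID, PaperID} is {AuthorID, Country, PaperID, Score, Topic}, the whole schema; {AuthorID, PaperID} is a candidate key.
Closure of {PaperID, Score} is {AuthorID, Country, PaperID, Score, Topic}, the whole schema; {PaperID, Score} is a candidate key.
Closure of {PaperID, Topic} is {AuthorID, Country, PaperID, Score, Topic}, the whole schema; {PaperID, Topic} is a candidate key.
No proper subset of any of these is a key, and no other minimal superkey exists.

{AuthorID, PaperID}, {PaperID, Score}, {PaperID, Topic}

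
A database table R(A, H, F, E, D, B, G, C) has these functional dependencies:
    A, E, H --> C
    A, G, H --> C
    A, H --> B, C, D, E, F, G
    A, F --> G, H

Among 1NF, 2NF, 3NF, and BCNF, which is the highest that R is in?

Candidate keys: {A, F}, {A, H}. Prime attributes: {A, F, H}.
Each dependency's left side is a superkey — BCNF holds.

BCNF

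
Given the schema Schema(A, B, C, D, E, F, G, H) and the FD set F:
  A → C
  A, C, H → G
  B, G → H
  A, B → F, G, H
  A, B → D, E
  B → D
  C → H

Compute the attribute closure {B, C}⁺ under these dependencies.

{B, C, D, H}

Start with {B, C}.
B → D applies; add {D} → now {B, C, D}.
C → H applies; add {H} → now {B, C, D, H}.
No further FD applies.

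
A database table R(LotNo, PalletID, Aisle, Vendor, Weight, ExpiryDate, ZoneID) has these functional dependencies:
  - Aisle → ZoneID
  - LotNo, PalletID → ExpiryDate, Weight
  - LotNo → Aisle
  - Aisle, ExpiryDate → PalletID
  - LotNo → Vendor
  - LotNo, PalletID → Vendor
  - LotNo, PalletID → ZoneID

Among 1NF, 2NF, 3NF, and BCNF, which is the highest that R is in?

Candidate keys: {ExpiryDate, LotNo}, {LotNo, PalletID}. Prime attributes: {ExpiryDate, LotNo, PalletID}.
For Aisle → ZoneID we have {Aisle}⁺ = {Aisle, ZoneID}; {Aisle} is not a superkey, so BCNF fails.
Aisle → ZoneID has non-prime {ZoneID} on the right and a non-superkey on the left, so 3NF fails.
Since {LotNo} ⊂ {ExpiryDate, LotNo} and {LotNo}⁺ ⊇ {Aisle, Vendor, ZoneID} with {Aisle, Vendor, ZoneID} non-prime, there is a partial dependency; 2NF fails.

1NF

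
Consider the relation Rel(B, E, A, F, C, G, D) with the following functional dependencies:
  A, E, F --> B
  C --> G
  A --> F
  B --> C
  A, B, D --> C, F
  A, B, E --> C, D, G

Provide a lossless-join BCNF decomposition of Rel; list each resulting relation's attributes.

{A, B, D, E}; {A, F}; {B, C}; {C, G}

Candidate key of the original relation: {A, E}.
In {A, B, C, D, E, F, G}, {C} is not a superkey ({C}⁺ restricted to this set is {C, G}), so split on C --> G into {C, G} and {A, B, C, D, E, F}.
{C, G} has no BCNF violation.
In {A, B, C, D, E, F}, {A} is not a superkey ({A}⁺ restricted to this set is {A, F}), so split on A --> F into {A, F} and {A, B, C, D, E}.
{A, F} has no BCNF violation.
In {A, B, C, D, E}, {B} is not a superkey ({B}⁺ restricted to this set is {B, C}), so split on B --> C into {B, C} and {A, B, D, E}.
{B, C} has no BCNF violation.
{A, B, D, E} has no BCNF violation.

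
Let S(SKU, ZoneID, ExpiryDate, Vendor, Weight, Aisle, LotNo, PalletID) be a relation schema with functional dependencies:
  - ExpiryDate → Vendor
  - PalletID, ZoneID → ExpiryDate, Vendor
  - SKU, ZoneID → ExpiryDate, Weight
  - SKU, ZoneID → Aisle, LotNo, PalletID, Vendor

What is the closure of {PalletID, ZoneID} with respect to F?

Start with {PalletID, ZoneID}.
PalletID, ZoneID → ExpiryDate, Vendor applies; add {ExpiryDate, Vendor} → now {ExpiryDate, PalletID, Vendor, ZoneID}.
No further FD applies.

{ExpiryDate, PalletID, Vendor, ZoneID}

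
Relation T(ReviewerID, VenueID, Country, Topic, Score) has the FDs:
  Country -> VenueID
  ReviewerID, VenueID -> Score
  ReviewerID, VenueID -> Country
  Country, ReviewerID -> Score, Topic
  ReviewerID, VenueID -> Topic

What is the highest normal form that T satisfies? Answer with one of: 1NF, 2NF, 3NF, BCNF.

Candidate keys: {Country, ReviewerID}, {ReviewerID, VenueID}. Prime attributes: {Country, ReviewerID, VenueID}.
For Country -> VenueID we have {Country}⁺ = {Country, VenueID}; {Country} is not a superkey, so BCNF fails.
Its right-hand attributes {VenueID} are all prime, as are those of every other non-superkey FD — the relation is in 3NF.

3NF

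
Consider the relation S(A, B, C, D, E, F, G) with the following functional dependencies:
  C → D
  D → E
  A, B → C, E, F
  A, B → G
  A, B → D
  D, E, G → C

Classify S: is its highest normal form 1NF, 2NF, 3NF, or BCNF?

Candidate key: {A, B}. Prime attributes: {A, B}.
For C → D we have {C}⁺ = {C, D, E}; {C} is not a superkey, so BCNF fails.
C → D determines the non-prime attribute {D} from a non-superkey — 3NF is violated.
Checking every proper subset of each key, none determines a non-prime attribute — 2NF is satisfied.

2NF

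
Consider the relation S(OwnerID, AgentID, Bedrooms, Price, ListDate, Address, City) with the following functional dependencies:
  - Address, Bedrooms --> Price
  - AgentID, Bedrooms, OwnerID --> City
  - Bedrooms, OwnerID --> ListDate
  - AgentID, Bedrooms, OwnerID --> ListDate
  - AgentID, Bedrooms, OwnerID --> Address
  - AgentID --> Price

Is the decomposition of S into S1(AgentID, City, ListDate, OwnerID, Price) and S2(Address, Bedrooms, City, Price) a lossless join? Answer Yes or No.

S1 ∩ S2 = {City, Price}; its closure under F is {City, Price}.
The closure covers neither S1 nor S2 entirely; the join is not lossless.

No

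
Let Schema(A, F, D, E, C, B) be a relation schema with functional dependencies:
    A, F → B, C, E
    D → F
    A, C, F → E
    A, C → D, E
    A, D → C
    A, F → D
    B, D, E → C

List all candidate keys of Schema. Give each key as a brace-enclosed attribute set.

Attributes never on any right-hand side: {A} — every candidate key must contain it.
{A, C}⁺ = {A, B, C, D, E, F}, which is every attribute, so {A, C} is a candidate key.
{A, D}⁺ = {A, B, C, D, E, F}, which is every attribute, so {A, D} is a candidate key.
{A, F}⁺ = {A, B, C, D, E, F}, which is every attribute, so {A, F} is a candidate key.
No proper subset of any of these is a key, and no other minimal superkey exists.

{A, C}, {A, D}, {A, F}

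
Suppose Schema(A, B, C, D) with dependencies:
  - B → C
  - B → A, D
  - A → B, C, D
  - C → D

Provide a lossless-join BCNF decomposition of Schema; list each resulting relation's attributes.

{A, B, C}; {C, D}

Candidate keys of the original relation: {A}, {B}.
{A, B, C, D}: {C} determines {C, D} here but is not a superkey — split on C → D, giving {C, D} and {A, B, C}.
{C, D} is in BCNF.
{A, B, C} is in BCNF.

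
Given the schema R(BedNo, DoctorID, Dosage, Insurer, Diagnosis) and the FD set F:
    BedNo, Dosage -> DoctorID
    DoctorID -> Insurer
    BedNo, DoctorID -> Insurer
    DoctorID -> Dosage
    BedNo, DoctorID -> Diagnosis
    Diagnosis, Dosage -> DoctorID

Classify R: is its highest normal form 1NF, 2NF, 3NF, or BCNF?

Candidate keys: {BedNo, DoctorID}, {BedNo, Dosage}. Prime attributes: {BedNo, DoctorID, Dosage}.
DoctorID -> Insurer breaks BCNF: {DoctorID}⁺ = {DoctorID, Dosage, Insurer}, so {DoctorID} is not a superkey.
DoctorID -> Insurer has non-prime {Insurer} on the right and a non-superkey on the left, so 3NF fails.
Since {DoctorID} ⊂ {BedNo, DoctorID} and {DoctorID}⁺ ⊇ {Insurer} with {Insurer} non-prime, there is a partial dependency; 2NF fails.

1NF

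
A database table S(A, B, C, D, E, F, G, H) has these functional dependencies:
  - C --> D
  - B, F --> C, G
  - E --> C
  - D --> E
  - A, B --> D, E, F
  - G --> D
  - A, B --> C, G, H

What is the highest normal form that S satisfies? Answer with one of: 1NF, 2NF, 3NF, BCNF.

2NF

Candidate key: {A, B}. Prime attributes: {A, B}.
C --> D breaks BCNF: {C}⁺ = {C, D, E}, so {C} is not a superkey.
C --> D has non-prime {D} on the right and a non-superkey on the left, so 3NF fails.
No proper subset of a key has a non-prime attribute in its closure, so there is no partial dependency; 2NF holds.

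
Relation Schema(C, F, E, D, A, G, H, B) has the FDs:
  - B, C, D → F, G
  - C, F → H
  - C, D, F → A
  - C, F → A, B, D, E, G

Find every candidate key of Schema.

{B, C, D}, {C, F}

{C} never appears on the right of any FD, so every key must include it.
{C, F} is a candidate key since {C, F}⁺ = {A, B, C, D, E, F, G, H} covers every attribute.
{B, C, D} is a candidate key since {B, C, D}⁺ = {A, B, C, D, E, F, G, H} covers every attribute.
Any other superkey properly contains one of these, so there are no further candidate keys.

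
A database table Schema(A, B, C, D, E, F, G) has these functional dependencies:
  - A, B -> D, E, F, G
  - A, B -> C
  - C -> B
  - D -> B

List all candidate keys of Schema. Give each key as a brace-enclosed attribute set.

Attributes never on any right-hand side: {A} — every candidate key must contain it.
{A, B}⁺ = {A, B, C, D, E, F, G} — all of the relation — so {A, B} is a candidate key.
{A, C}⁺ = {A, B, C, D, E, F, G} — all of the relation — so {A, C} is a candidate key.
{A, D}⁺ = {A, B, C, D, E, F, G} — all of the relation — so {A, D} is a candidate key.
These are minimal and exhaustive — every other superkey contains one of them.

{A, B}, {A, C}, {A, D}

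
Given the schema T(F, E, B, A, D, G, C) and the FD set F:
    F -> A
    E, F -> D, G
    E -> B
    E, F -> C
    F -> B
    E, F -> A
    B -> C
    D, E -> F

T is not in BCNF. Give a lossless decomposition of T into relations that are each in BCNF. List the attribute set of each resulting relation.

{A, B, F}; {B, C}; {D, E, F, G}

Candidate keys of the original relation: {D, E}, {E, F}.
{A, B, C, D, E, F, G}: {F} determines {A, B, C, F} here but is not a superkey — split on F -> A, B, C, giving {A, B, C, F} and {D, E, F, G}.
{A, B, C, F}: {B} determines {B, C} here but is not a superkey — split on B -> C, giving {B, C} and {A, B, F}.
{B, C} is in BCNF.
{A, B, F} is in BCNF.
{D, E, F, G} is in BCNF.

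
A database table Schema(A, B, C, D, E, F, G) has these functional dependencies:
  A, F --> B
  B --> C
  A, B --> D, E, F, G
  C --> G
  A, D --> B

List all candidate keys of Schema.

{A, B}, {A, D}, {A, F}

No FD produces {A}, so it must be in every candidate key.
{A, B}⁺ = {A, B, C, D, E, F, G}, which is every attribute, so {A, B} is a candidate key.
{A, D}⁺ = {A, B, C, D, E, F, G}, which is every attribute, so {A, D} is a candidate key.
{A, F}⁺ = {A, B, C, D, E, F, G}, which is every attribute, so {A, F} is a candidate key.
No proper subset of any of these is a key, and no other minimal superkey exists.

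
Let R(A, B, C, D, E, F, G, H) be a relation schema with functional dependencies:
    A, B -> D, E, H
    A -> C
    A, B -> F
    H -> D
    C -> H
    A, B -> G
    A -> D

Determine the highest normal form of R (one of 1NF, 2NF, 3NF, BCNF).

Candidate key: {A, B}. Prime attributes: {A, B}.
For A -> C we have {A}⁺ = {A, C, D, H}; {A} is not a superkey, so BCNF fails.
Because {C} is non-prime and the left side of A -> C is not a superkey, the relation is not in 3NF.
Since {A} ⊂ {A, B} and {A}⁺ ⊇ {C, D, H} with {C, D, H} non-prime, there is a partial dependency; 2NF fails.

1NF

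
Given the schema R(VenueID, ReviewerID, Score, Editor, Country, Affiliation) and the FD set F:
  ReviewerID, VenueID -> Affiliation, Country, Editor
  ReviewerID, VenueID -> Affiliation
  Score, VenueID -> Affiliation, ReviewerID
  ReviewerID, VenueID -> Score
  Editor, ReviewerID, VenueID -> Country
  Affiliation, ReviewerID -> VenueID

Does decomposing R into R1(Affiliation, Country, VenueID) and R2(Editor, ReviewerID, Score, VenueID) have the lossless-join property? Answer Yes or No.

The shared attributes are {VenueID} and {VenueID}⁺ = {VenueID}.
The closure covers neither R1 nor R2 entirely; the join is not lossless.

No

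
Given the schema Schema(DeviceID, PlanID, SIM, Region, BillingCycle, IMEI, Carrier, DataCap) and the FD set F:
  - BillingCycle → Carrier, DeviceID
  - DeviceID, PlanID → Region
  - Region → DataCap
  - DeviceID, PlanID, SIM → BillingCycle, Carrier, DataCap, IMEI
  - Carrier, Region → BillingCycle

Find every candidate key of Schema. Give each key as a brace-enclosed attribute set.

{BillingCycle, PlanID, SIM}, {Carrier, PlanID, Region, SIM}, {DeviceID, PlanID, SIM}

{PlanID, SIM} never appear on the right of any FD, so every key must include all of them.
{BillingCycle, PlanID, SIM}⁺ = {BillingCycle, Carrier, DataCap, DeviceID, IMEI, PlanID, Region, SIM}, which is every attribute, so {BillingCycle, PlanID, SIM} is a candidate key.
{DeviceID, PlanID, SIM}⁺ = {BillingCycle, Carrier, DataCap, DeviceID, IMEI, PlanID, Region, SIM}, which is every attribute, so {DeviceID, PlanID, SIM} is a candidate key.
{Carrier, PlanID, Region, SIM}⁺ = {BillingCycle, Carrier, DataCap, DeviceID, IMEI, PlanID, Region, SIM}, which is every attribute, so {Carrier, PlanID, Region, SIM} is a candidate key.
These are minimal and exhaustive — every other superkey contains one of them.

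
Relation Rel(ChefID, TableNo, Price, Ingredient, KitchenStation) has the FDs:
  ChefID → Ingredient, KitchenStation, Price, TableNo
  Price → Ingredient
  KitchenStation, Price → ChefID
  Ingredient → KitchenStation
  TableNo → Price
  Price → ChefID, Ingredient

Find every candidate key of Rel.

{ChefID}⁺ = {ChefID, Ingredient, KitchenStation, Price, TableNo}, which is every attribute, so {ChefID} is a candidate key.
{Price}⁺ = {ChefID, Ingredient, KitchenStation, Price, TableNo}, which is every attribute, so {Price} is a candidate key.
{TableNo}⁺ = {ChefID, Ingredient, KitchenStation, Price, TableNo}, which is every attribute, so {TableNo} is a candidate key.
These are minimal and exhaustive — every other superkey contains one of them.

{ChefID}, {Price}, {TableNo}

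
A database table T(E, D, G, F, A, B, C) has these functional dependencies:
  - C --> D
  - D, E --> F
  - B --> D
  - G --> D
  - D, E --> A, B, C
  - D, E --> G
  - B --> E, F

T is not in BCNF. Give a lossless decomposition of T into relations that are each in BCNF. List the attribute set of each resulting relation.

Candidate keys of the original relation: {B}, {C, E}, {D, E}, {E, G}.
{A, B, C, D, E, F, G}: {C} determines {C, D} here but is not a superkey — split on C --> D, giving {C, D} and {A, B, C, E, F, G}.
{C, D}: every determinant is a superkey — BCNF.
{A, B, C, E, F, G}: every determinant is a superkey — BCNF.

{A, B, C, E, F, G}; {C, D}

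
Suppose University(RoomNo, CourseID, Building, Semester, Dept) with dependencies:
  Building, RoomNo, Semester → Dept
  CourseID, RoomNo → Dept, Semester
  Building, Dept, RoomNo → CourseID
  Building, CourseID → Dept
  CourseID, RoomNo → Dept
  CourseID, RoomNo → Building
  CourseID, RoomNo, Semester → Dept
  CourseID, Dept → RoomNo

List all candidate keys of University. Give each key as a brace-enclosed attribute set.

{Building, CourseID}⁺ = {Building, CourseID, Dept, RoomNo, Semester} — all of the relation — so {Building, CourseID} is a candidate key.
{CourseID, Dept}⁺ = {Building, CourseID, Dept, RoomNo, Semester} — all of the relation — so {CourseID, Dept} is a candidate key.
{CourseID, RoomNo}⁺ = {Building, CourseID, Dept, RoomNo, Semester} — all of the relation — so {CourseID, RoomNo} is a candidate key.
{Building, Dept, RoomNo}⁺ = {Building, CourseID, Dept, RoomNo, Semester} — all of the relation — so {Building, Dept, RoomNo} is a candidate key.
{Building, RoomNo, Semester}⁺ = {Building, CourseID, Dept, RoomNo, Semester} — all of the relation — so {Building, RoomNo, Semester} is a candidate key.
These are minimal and exhaustive — every other superkey contains one of them.

{Building, CourseID}, {Building, Dept, RoomNo}, {Building, RoomNo, Semester}, {CourseID, Dept}, {CourseID, RoomNo}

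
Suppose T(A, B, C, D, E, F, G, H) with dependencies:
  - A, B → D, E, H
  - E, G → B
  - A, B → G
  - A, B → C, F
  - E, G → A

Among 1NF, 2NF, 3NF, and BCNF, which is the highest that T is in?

BCNF

Candidate keys: {A, B}, {E, G}. Prime attributes: {A, B, E, G}.
The left-hand side of every FD is a superkey, so BCNF is satisfied.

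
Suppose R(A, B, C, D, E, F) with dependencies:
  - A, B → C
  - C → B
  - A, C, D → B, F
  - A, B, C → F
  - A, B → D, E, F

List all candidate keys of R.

{A, B}, {A, C}

Attributes never on any right-hand side: {A} — every candidate key must contain it.
{A, B} is a candidate key since {A, B}⁺ = {A, B, C, D, E, F} covers every attribute.
{A, C} is a candidate key since {A, C}⁺ = {A, B, C, D, E, F} covers every attribute.
These are minimal and exhaustive — every other superkey contains one of them.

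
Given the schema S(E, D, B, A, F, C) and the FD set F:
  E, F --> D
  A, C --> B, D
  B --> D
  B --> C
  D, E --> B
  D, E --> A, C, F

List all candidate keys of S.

No FD produces {E}, so it must be in every candidate key.
{B, E} is a candidate key since {B, E}⁺ = {A, B, C, D, E, F} covers every attribute.
{D, E} is a candidate key since {D, E}⁺ = {A, B, C, D, E, F} covers every attribute.
{E, F} is a candidate key since {E, F}⁺ = {A, B, C, D, E, F} covers every attribute.
{A, C, E} is a candidate key since {A, C, E}⁺ = {A, B, C, D, E, F} covers every attribute.
Any other superkey properly contains one of these, so there are no further candidate keys.

{A, C, E}, {B, E}, {D, E}, {E, F}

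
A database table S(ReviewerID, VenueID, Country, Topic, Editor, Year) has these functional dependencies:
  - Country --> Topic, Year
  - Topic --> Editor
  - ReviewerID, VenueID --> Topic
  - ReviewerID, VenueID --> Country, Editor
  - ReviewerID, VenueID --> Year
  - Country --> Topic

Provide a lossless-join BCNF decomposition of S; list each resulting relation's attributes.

Candidate key of the original relation: {ReviewerID, VenueID}.
{Country, Editor, ReviewerID, Topic, VenueID, Year}: {Country} determines {Country, Editor, Topic, Year} here but is not a superkey — split on Country --> Editor, Topic, Year, giving {Country, Editor, Topic, Year} and {Country, ReviewerID, VenueID}.
{Country, Editor, Topic, Year}: {Topic} determines {Editor, Topic} here but is not a superkey — split on Topic --> Editor, giving {Editor, Topic} and {Country, Topic, Year}.
{Editor, Topic}: every determinant is a superkey — BCNF.
{Country, Topic, Year}: every determinant is a superkey — BCNF.
{Country, ReviewerID, VenueID}: every determinant is a superkey — BCNF.

{Country, ReviewerID, VenueID}; {Country, Topic, Year}; {Editor, Topic}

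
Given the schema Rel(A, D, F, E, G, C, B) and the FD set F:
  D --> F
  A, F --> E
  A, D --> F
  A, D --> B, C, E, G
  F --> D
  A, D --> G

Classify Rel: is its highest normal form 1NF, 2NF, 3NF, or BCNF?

3NF

Candidate keys: {A, D}, {A, F}. Prime attributes: {A, D, F}.
For D --> F we have {D}⁺ = {D, F}; {D} is not a superkey, so BCNF fails.
Its right-hand attributes {F} are all prime, as are those of every other non-superkey FD — the relation is in 3NF.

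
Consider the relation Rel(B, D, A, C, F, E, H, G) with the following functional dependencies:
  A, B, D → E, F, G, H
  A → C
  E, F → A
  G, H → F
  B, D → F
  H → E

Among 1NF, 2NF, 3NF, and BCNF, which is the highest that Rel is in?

1NF

Candidate keys: {A, B, D}, {B, D, E}, {B, D, H}. Prime attributes: {A, B, D, E, H}.
A → C: {A}⁺ = {A, C}, which is not all of the attributes, so the left side is not a superkey — BCNF is violated.
A → C determines the non-prime attribute {C} from a non-superkey — 3NF is violated.
The proper key subset {A} of {A, B, D} determines non-prime {C}, so the relation is not even in 2NF.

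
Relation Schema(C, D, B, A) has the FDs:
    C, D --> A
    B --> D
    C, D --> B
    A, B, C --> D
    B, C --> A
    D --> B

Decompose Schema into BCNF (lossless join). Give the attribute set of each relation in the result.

Candidate keys of the original relation: {B, C}, {C, D}.
In {A, B, C, D}, {B} is not a superkey ({B}⁺ restricted to this set is {B, D}), so split on B --> D into {B, D} and {A, B, C}.
{B, D} has no BCNF violation.
{A, B, C} has no BCNF violation.

{A, B, C}; {B, D}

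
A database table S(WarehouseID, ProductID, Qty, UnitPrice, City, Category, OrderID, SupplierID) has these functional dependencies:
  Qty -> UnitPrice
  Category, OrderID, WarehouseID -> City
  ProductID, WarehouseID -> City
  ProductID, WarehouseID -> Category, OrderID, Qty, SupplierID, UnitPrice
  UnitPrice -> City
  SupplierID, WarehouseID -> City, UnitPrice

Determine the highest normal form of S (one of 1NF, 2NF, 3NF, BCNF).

2NF

Candidate key: {ProductID, WarehouseID}. Prime attributes: {ProductID, WarehouseID}.
Qty -> UnitPrice breaks BCNF: {Qty}⁺ = {City, Qty, UnitPrice}, so {Qty} is not a superkey.
Qty -> UnitPrice determines the non-prime attribute {UnitPrice} from a non-superkey — 3NF is violated.
No proper subset of a key has a non-prime attribute in its closure, so there is no partial dependency; 2NF holds.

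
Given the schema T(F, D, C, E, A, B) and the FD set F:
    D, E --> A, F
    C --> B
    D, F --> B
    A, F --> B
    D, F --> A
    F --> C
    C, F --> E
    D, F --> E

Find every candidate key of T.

{D} never appears on the right of any FD, so every key must include it.
{D, E}⁺ = {A, B, C, D, E, F} — all of the relation — so {D, E} is a candidate key.
{D, F}⁺ = {A, B, C, D, E, F} — all of the relation — so {D, F} is a candidate key.
Any other superkey properly contains one of these, so there are no further candidate keys.

{D, E}, {D, F}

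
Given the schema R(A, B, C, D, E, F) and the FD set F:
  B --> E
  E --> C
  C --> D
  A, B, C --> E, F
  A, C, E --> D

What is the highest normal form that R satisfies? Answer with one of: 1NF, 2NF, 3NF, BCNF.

Candidate key: {A, B}. Prime attributes: {A, B}.
For B --> E we have {B}⁺ = {B, C, D, E}; {B} is not a superkey, so BCNF fails.
B --> E has non-prime {E} on the right and a non-superkey on the left, so 3NF fails.
Since {B} ⊂ {A, B} and {B}⁺ ⊇ {C, D, E} with {C, D, E} non-prime, there is a partial dependency; 2NF fails.

1NF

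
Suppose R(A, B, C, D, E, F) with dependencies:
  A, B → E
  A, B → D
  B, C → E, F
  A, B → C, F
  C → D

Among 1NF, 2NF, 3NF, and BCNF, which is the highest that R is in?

Candidate key: {A, B}. Prime attributes: {A, B}.
B, C → E, F: {B, C}⁺ = {B, C, D, E, F}, which is not all of the attributes, so the left side is not a superkey — BCNF is violated.
B, C → E, F has non-prime {E, F} on the right and a non-superkey on the left, so 3NF fails.
No proper subset of a key has a non-prime attribute in its closure, so there is no partial dependency; 2NF holds.

2NF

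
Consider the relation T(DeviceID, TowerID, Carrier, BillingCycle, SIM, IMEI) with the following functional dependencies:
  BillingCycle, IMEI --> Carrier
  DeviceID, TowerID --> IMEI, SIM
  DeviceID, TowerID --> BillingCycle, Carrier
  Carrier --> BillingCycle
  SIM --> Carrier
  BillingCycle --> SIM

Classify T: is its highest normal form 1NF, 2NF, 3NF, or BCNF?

Candidate key: {DeviceID, TowerID}. Prime attributes: {DeviceID, TowerID}.
BillingCycle, IMEI --> Carrier breaks BCNF: {BillingCycle, IMEI}⁺ = {BillingCycle, Carrier, IMEI, SIM}, so {BillingCycle, IMEI} is not a superkey.
BillingCycle, IMEI --> Carrier determines the non-prime attribute {Carrier} from a non-superkey — 3NF is violated.
No non-prime attribute depends on a proper subset of any candidate key, so 2NF holds.

2NF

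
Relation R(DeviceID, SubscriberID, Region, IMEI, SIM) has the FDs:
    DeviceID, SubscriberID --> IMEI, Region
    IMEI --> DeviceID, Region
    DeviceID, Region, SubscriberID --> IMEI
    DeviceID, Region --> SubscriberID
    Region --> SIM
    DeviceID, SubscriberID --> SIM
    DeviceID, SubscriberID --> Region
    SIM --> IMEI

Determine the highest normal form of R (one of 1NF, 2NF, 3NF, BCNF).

Candidate keys: {DeviceID, SubscriberID}, {IMEI}, {Region}, {SIM}. Prime attributes: {DeviceID, IMEI, Region, SIM, SubscriberID}.
Every FD has a superkey on the left, so the relation is in BCNF.

BCNF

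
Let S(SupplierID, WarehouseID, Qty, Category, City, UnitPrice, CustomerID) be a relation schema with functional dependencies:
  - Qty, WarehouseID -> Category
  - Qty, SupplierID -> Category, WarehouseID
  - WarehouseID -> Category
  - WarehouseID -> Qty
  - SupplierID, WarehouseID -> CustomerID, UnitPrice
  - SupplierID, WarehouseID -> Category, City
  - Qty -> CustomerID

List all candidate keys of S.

{SupplierID} never appears on the right of any FD, so every key must include it.
{Qty, SupplierID}⁺ = {Category, City, CustomerID, Qty, SupplierID, UnitPrice, WarehouseID}, which is every attribute, so {Qty, SupplierID} is a candidate key.
{SupplierID, WarehouseID}⁺ = {Category, City, CustomerID, Qty, SupplierID, UnitPrice, WarehouseID}, which is every attribute, so {SupplierID, WarehouseID} is a candidate key.
No proper subset of any of these is a key, and no other minimal superkey exists.

{Qty, SupplierID}, {SupplierID, WarehouseID}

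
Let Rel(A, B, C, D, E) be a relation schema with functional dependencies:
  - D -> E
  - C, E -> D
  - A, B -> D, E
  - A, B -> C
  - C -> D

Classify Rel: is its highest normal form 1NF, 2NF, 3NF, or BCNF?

2NF

Candidate key: {A, B}. Prime attributes: {A, B}.
For D -> E we have {D}⁺ = {D, E}; {D} is not a superkey, so BCNF fails.
Because {E} is non-prime and the left side of D -> E is not a superkey, the relation is not in 3NF.
No non-prime attribute depends on a proper subset of any candidate key, so 2NF holds.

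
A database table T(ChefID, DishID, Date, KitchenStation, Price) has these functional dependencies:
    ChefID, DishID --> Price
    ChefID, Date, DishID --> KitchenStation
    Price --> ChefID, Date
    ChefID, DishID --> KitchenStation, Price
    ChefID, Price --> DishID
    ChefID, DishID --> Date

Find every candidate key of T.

{Price}⁺ = {ChefID, Date, DishID, KitchenStation, Price} — all of the relation — so {Price} is a candidate key.
{ChefID, DishID}⁺ = {ChefID, Date, DishID, KitchenStation, Price} — all of the relation — so {ChefID, DishID} is a candidate key.
These are minimal and exhaustive — every other superkey contains one of them.

{ChefID, DishID}, {Price}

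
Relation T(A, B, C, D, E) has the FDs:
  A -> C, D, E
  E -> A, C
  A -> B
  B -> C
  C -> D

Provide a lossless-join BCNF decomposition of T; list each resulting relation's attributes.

{A, B, E}; {B, C}; {C, D}

Candidate keys of the original relation: {A}, {E}.
Within {A, B, C, D, E}: {B}⁺ ∩ {A, B, C, D, E} = {B, C, D}, not the whole set, so B -> C, D violates BCNF; decompose into {B, C, D} and {A, B, E}.
Within {B, C, D}: {C}⁺ ∩ {B, C, D} = {C, D}, not the whole set, so C -> D violates BCNF; decompose into {C, D} and {B, C}.
{C, D}: every determinant is a superkey — BCNF.
{B, C}: every determinant is a superkey — BCNF.
{A, B, E}: every determinant is a superkey — BCNF.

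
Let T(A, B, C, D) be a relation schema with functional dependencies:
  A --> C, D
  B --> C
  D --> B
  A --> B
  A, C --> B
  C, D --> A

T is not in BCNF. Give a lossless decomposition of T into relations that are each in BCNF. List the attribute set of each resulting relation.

Candidate keys of the original relation: {A}, {D}.
Within {A, B, C, D}: {B}⁺ ∩ {A, B, C, D} = {B, C}, not the whole set, so B --> C violates BCNF; decompose into {B, C} and {A, B, D}.
{B, C}: every determinant is a superkey — BCNF.
{A, B, D}: every determinant is a superkey — BCNF.

{A, B, D}; {B, C}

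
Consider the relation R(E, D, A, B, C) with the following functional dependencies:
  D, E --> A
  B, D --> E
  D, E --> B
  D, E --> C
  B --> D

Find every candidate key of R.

{B} is a candidate key since {B}⁺ = {A, B, C, D, E} covers every attribute.
{D, E} is a candidate key since {D, E}⁺ = {A, B, C, D, E} covers every attribute.
Any other superkey properly contains one of these, so there are no further candidate keys.

{B}, {D, E}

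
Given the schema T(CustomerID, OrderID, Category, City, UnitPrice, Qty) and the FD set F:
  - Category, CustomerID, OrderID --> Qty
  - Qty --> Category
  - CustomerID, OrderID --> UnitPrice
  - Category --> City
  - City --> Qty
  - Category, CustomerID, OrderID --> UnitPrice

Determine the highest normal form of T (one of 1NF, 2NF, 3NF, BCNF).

Candidate keys: {Category, CustomerID, OrderID}, {City, CustomerID, OrderID}, {CustomerID, OrderID, Qty}. Prime attributes: {Category, City, CustomerID, OrderID, Qty}.
Qty --> Category breaks BCNF: {Qty}⁺ = {Category, City, Qty}, so {Qty} is not a superkey.
Because {UnitPrice} is non-prime and the left side of CustomerID, OrderID --> UnitPrice is not a superkey, the relation is not in 3NF.
Since {CustomerID, OrderID} ⊂ {Category, CustomerID, OrderID} and {CustomerID, OrderID}⁺ ⊇ {UnitPrice} with {UnitPrice} non-prime, there is a partial dependency; 2NF fails.

1NF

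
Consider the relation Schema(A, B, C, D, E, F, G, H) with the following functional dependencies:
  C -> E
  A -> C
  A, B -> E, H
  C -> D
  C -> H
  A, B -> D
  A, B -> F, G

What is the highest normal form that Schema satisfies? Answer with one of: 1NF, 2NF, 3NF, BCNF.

Candidate key: {A, B}. Prime attributes: {A, B}.
C -> E: {C}⁺ = {C, D, E, H}, which is not all of the attributes, so the left side is not a superkey — BCNF is violated.
Because {E} is non-prime and the left side of C -> E is not a superkey, the relation is not in 3NF.
Since {A} ⊂ {A, B} and {A}⁺ ⊇ {C, D, E, H} with {C, D, E, H} non-prime, there is a partial dependency; 2NF fails.

1NF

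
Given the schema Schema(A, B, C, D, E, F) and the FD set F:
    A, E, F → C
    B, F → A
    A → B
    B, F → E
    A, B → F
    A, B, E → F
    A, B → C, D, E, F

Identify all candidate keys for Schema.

{A}, {B, F}

{A} is a candidate key since {A}⁺ = {A, B, C, D, E, F} covers every attribute.
{B, F} is a candidate key since {B, F}⁺ = {A, B, C, D, E, F} covers every attribute.
These are minimal and exhaustive — every other superkey contains one of them.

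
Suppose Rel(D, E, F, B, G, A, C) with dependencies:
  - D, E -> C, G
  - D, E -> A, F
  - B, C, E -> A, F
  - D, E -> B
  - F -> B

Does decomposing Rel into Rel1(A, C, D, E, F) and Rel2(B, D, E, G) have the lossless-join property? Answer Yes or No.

Yes

The shared attributes are {D, E} and {D, E}⁺ = {A, B, C, D, E, F, G}.
This includes all of Rel1, so the common attributes are a superkey of Rel1 — the join is lossless.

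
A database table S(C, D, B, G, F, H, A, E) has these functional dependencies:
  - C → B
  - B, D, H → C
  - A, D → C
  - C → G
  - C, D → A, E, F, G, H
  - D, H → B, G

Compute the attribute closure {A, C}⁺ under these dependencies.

{A, B, C, G}

Start with {A, C}.
C → B applies; add {B} → now {A, B, C}.
C → G applies; add {G} → now {A, B, C, G}.
No further FD applies.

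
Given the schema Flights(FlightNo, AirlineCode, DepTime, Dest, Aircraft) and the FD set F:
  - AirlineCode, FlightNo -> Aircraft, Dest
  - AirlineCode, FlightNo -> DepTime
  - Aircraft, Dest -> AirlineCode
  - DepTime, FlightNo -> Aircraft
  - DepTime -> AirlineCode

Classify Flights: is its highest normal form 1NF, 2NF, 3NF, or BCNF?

3NF

Candidate keys: {Aircraft, Dest, FlightNo}, {AirlineCode, FlightNo}, {DepTime, FlightNo}. Prime attributes: {Aircraft, AirlineCode, DepTime, Dest, FlightNo}.
For Aircraft, Dest -> AirlineCode we have {Aircraft, Dest}⁺ = {Aircraft, AirlineCode, Dest}; {Aircraft, Dest} is not a superkey, so BCNF fails.
Its right-hand attributes {AirlineCode} are all prime, as are those of every other non-superkey FD — the relation is in 3NF.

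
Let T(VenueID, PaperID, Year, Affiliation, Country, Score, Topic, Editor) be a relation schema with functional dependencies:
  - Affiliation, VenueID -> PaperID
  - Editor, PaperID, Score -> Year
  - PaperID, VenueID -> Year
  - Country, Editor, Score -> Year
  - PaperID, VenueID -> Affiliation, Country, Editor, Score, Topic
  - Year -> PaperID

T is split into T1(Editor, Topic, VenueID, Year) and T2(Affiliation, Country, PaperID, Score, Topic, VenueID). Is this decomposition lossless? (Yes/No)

No

Common attributes: {Topic, VenueID}; their closure is {Topic, VenueID}.
The closure covers neither T1 nor T2 entirely; the join is not lossless.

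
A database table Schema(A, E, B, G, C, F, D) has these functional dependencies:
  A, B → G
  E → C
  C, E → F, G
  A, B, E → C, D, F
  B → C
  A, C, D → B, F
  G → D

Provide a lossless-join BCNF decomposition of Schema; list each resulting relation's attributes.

Candidate key of the original relation: {A, E}.
Within {A, B, C, D, E, F, G}: {A, B}⁺ ∩ {A, B, C, D, E, F, G} = {A, B, C, D, F, G}, not the whole set, so A, B → C, D, F, G violates BCNF; decompose into {A, B, C, D, F, G} and {A, B, E}.
Within {A, B, C, D, F, G}: {B}⁺ ∩ {A, B, C, D, F, G} = {B, C}, not the whole set, so B → C violates BCNF; decompose into {B, C} and {A, B, D, F, G}.
{B, C} has no BCNF violation.
Within {A, B, D, F, G}: {G}⁺ ∩ {A, B, D, F, G} = {D, G}, not the whole set, so G → D violates BCNF; decompose into {D, G} and {A, B, F, G}.
{D, G} has no BCNF violation.
{A, B, F, G} has no BCNF violation.
{A, B, E} has no BCNF violation.

{A, B, E}; {A, B, F, G}; {B, C}; {D, G}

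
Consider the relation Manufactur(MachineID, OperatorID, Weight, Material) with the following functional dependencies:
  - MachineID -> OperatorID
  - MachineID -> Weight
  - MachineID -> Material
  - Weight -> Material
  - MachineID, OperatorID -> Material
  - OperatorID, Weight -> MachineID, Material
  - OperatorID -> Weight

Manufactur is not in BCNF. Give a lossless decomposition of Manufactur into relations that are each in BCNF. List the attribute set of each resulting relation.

Candidate keys of the original relation: {MachineID}, {OperatorID}.
{MachineID, Material, OperatorID, Weight}: {Weight} determines {Material, Weight} here but is not a superkey — split on Weight -> Material, giving {Material, Weight} and {MachineID, OperatorID, Weight}.
{Material, Weight} is in BCNF.
{MachineID, OperatorID, Weight} is in BCNF.

{MachineID, OperatorID, Weight}; {Material, Weight}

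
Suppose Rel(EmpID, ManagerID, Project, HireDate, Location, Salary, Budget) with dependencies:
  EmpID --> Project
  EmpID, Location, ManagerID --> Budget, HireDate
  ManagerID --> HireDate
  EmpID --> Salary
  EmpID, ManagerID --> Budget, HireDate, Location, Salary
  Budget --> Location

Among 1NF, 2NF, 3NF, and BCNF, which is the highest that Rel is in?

Candidate key: {EmpID, ManagerID}. Prime attributes: {EmpID, ManagerID}.
EmpID --> Project: {EmpID}⁺ = {EmpID, Project, Salary}, which is not all of the attributes, so the left side is not a superkey — BCNF is violated.
Because {Project} is non-prime and the left side of EmpID --> Project is not a superkey, the relation is not in 3NF.
Since {EmpID} ⊂ {EmpID, ManagerID} and {EmpID}⁺ ⊇ {Project, Salary} with {Project, Salary} non-prime, there is a partial dependency; 2NF fails.

1NF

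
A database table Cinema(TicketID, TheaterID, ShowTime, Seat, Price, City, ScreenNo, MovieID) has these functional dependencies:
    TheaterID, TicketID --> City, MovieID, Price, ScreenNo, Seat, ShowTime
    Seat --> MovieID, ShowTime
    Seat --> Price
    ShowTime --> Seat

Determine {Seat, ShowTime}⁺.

Start with {Seat, ShowTime}.
Seat --> MovieID, ShowTime applies; add {MovieID} → now {MovieID, Seat, ShowTime}.
Seat --> Price applies; add {Price} → now {MovieID, Price, Seat, ShowTime}.
No further FD applies.

{MovieID, Price, Seat, ShowTime}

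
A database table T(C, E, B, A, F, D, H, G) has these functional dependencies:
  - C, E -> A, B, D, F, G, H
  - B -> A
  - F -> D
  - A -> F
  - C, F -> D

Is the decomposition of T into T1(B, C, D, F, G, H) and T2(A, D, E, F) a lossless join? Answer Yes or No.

T1 ∩ T2 = {D, F}; its closure under F is {D, F}.
The closure covers neither T1 nor T2 entirely; the join is not lossless.

No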